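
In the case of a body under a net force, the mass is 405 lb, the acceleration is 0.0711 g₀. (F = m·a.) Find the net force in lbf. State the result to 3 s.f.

28.8 lbf

From Newton's second law: F = m·a.
m = 405 lb = 183.7 kg; a = 0.0711 g₀ = 0.6973 m/s².
F = 128.1 N
128.1 N × (1 lbf / 4.448 N) = 28.80 lbf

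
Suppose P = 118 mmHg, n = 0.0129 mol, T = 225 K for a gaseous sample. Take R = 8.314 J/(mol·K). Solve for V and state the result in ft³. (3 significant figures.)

Rearranging: V = nRT/P.
P = 118 mmHg = 15732 Pa; n = 0.0129 mol; T = 225 K; R = 8.314 J/(mol·K).
V = 0.001534 m³
0.001534 m³ × (1 ft³ / 0.02832 m³) = 0.05417 ft³

0.0542 ft³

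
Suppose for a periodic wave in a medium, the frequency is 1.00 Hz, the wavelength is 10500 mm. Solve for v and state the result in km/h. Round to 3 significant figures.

Directly: v = fλ.
f = 1.00 Hz; λ = 10500 mm = 10.50 m.
v = 10.50 m/s
10.50 m/s × (1 km/h / 0.2778 m/s) = 37.80 km/h

37.8 km/h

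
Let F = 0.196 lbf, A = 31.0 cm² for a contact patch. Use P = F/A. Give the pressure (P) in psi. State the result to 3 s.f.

0.0408 psi

Directly: P = F/A.
F = 0.196 lbf = 0.8719 N; A = 31.0 cm² = 0.003100 m².
P = 281.2 Pa
281.2 Pa × (1 psi / 6895 Pa) = 0.04079 psi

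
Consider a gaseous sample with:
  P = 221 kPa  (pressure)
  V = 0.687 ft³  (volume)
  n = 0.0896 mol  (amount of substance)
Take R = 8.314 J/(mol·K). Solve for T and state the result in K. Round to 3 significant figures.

From the ideal-gas law: T = PV/(nR).
P = 221 kPa = 2.210×10^5 Pa; V = 0.687 ft³ = 0.01945 m³; n = 0.0896 mol; R = 8.314 J/(mol·K).
T = 5771 K

5770 K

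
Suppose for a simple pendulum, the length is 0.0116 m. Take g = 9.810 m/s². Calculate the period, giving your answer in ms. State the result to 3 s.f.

216 ms

T is given directly by: T = 2π√(L/g).
L = 0.0116 m; g = 9.810 m/s².
T = 0.2161 s
0.2161 s × (1 ms / 0.001000 s) = 216.1 ms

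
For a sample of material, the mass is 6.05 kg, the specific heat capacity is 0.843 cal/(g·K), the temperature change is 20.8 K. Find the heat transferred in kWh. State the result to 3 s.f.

Q is given directly by: Q = mcΔT.
m = 6.05 kg; c = 0.843 cal/(g·K) = 3527 J/(kg·K); ΔT = 20.8 K.
Q = 4.439×10^5 J
4.439×10^5 J × (1 kWh / 3.600×10^6 J) = 0.1233 kWh

0.123 kWh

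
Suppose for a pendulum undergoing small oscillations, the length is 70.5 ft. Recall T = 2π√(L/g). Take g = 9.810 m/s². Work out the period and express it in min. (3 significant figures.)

T is given directly by: T = 2π√(L/g).
L = 70.5 ft = 21.49 m; g = 9.810 m/s².
T = 9.299 s
9.299 s × (1 min / 60.00 s) = 0.1550 min

0.155 min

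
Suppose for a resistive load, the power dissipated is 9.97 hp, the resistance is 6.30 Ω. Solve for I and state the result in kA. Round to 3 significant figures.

0.0344 kA

Rearranging P = I²R for I: I = √(P/R).
P = 9.97 hp = 7435 W; R = 6.30 Ω.
I = 34.35 A
34.35 A × (1 kA / 1000 A) = 0.03435 kA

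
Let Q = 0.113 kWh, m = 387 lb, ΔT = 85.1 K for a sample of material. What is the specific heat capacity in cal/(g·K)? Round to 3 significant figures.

Solving Q = m·c·ΔT for c: c = Q/(m·ΔT).
Q = 0.113 kWh = 4.068×10^5 J; m = 387 lb = 175.5 kg; ΔT = 85.1 K.
c = 27.23 J/(kg·K)
27.23 J/(kg·K) × (1 cal/(g·K) / 4184 J/(kg·K)) = 0.006509 cal/(g·K)

0.00651 cal/(g·K)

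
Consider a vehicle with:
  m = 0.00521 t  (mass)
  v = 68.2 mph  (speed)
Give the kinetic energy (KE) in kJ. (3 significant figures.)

KE is given directly by: KE = ½mv².
m = 0.00521 t = 5.210 kg; v = 68.2 mph = 30.49 m/s.
KE = 2421 J
2421 J × (1 kJ / 1000 J) = 2.421 kJ

2.42 kJ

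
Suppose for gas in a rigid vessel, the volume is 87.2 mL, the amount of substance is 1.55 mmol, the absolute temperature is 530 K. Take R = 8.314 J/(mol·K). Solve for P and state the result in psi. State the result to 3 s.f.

Directly: P = nRT/V.
V = 87.2 mL = 8.720×10^-5 m³; n = 1.55 mmol = 0.001550 mol; T = 530 K; R = 8.314 J/(mol·K).
P = 78325 Pa
78325 Pa × (1 psi / 6895 Pa) = 11.36 psi

11.4 psi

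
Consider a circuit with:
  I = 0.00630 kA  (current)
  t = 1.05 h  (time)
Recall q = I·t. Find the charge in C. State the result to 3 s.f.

23800 C

Directly: q = It.
I = 0.00630 kA = 6.300 A; t = 1.05 h = 3780 s.
q = 23814 C  (the unit combination reduces to A·s = C)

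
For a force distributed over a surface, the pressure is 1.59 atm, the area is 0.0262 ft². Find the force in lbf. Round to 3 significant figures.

88.2 lbf

Rearranging: F = P·A.
P = 1.59 atm = 1.611×10^5 Pa; A = 0.0262 ft² = 0.002434 m².
F = 392.1 N
392.1 N × (1 lbf / 4.448 N) = 88.16 lbf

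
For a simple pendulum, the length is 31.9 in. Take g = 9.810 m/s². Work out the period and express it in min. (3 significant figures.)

0.0301 min

Directly: T = 2π√(L/g).
L = 31.9 in = 0.8103 m; g = 9.810 m/s².
T = 1.806 s
1.806 s × (1 min / 60.00 s) = 0.03010 min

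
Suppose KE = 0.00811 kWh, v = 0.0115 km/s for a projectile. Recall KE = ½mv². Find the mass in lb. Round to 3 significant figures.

973 lb

Rearranging: m = 2·KE/v².
KE = 0.00811 kWh = 29196 J; v = 0.0115 km/s = 11.50 m/s.
m = 441.5 kg
441.5 kg × (1 lb / 0.4536 kg) = 973.4 lb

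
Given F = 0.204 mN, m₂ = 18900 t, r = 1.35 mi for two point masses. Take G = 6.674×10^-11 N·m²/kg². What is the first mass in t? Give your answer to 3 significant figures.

763 t

Rearranging F = G·m₁·m₂/r² for m₁: m₁ = F·r²/(G·m₂).
F = 0.204 mN = 2.040×10^-4 N; m₂ = 18900 t = 1.890×10^7 kg; r = 1.35 mi = 2173 m; G = 6.674×10^-11 N·m²/kg².
m₁ = 7.634×10^5 kg
7.634×10^5 kg × (1 t / 1000 kg) = 763.4 t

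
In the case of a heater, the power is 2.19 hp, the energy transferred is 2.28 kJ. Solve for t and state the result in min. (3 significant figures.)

0.0233 min

Rearranging P = W/t for t: t = W/P.
P = 2.19 hp = 1633 W; W = 2.28 kJ = 2280 J.
t = 1.396 s
1.396 s × (1 min / 60.00 s) = 0.02327 min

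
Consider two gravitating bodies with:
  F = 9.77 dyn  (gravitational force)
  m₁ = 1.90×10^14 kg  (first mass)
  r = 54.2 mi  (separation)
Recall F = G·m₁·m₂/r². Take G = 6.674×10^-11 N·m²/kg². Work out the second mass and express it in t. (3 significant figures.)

0.0586 t

Solving F = G·m₁·m₂/r² for m₂: m₂ = F·r²/(G·m₁).
F = 9.77 dyn = 9.770×10^-5 N; m₁ = 1.90×10^14 kg; r = 54.2 mi = 87226 m; G = 6.674×10^-11 N·m²/kg².
m₂ = 58.62 kg
58.62 kg × (1 t / 1000 kg) = 0.05862 t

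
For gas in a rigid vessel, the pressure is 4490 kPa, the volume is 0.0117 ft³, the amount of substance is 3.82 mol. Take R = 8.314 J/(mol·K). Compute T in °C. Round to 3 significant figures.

From the ideal-gas law: T = PV/(nR).
P = 4490 kPa = 4.490×10^6 Pa; V = 0.0117 ft³ = 3.313×10^-4 m³; n = 3.82 mol; R = 8.314 J/(mol·K).
T = 46.84 K
46.84 K − 273.15 = -226.3 °C

-226 °C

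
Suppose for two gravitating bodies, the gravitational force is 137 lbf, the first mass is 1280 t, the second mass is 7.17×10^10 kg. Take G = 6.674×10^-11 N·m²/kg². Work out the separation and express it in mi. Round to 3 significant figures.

Solving F = G·m₁·m₂/r² for r: r = √(G·m₁m₂/F).
F = 137 lbf = 609.4 N; m₁ = 1280 t = 1.280×10^6 kg; m₂ = 7.17×10^10 kg; G = 6.674×10^-11 N·m²/kg².
r = 100.3 m
100.3 m × (1 mi / 1609 m) = 0.06230 mi

0.0623 mi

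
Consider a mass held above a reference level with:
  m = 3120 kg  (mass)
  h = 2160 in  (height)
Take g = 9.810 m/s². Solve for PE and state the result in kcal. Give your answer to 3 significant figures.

PE is given directly by: PE = mgh.
m = 3120 kg; h = 2160 in = 54.86 m; g = 9.810 m/s².
PE = 1.679×10^6 J  (the unit combination reduces to kg·m²/s² = J)
1.679×10^6 J × (1 kcal / 4184 J) = 401.3 kcal

401 kcal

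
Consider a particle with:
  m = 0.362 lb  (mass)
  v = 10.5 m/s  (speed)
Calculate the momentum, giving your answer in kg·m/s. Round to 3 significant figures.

Directly: p = mv.
m = 0.362 lb = 0.1642 kg; v = 10.5 m/s.
p = 1.724 kg·m/s

1.72 kg·m/s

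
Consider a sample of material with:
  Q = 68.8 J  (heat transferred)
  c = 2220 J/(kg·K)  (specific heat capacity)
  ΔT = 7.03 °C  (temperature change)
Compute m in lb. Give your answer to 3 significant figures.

Rearranging Q = m·c·ΔT for m: m = Q/(c·ΔT).
Q = 68.8 J; c = 2220 J/(kg·K); ΔT = 7.03 °C = 7.030 K.
m = 0.004408 kg
0.004408 kg × (1 lb / 0.4536 kg) = 0.009719 lb

0.00972 lb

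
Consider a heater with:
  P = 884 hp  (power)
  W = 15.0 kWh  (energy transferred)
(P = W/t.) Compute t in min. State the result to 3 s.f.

1.37 min

Rearranging P = W/t for t: t = W/P.
P = 884 hp = 6.592×10^5 W; W = 15.0 kWh = 5.400×10^7 J.
t = 81.92 s
81.92 s × (1 min / 60.00 s) = 1.365 min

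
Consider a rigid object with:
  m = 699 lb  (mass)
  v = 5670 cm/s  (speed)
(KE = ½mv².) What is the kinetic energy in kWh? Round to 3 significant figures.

Directly: KE = ½mv².
m = 699 lb = 317.1 kg; v = 5670 cm/s = 56.70 m/s.
KE = 5.097×10^5 J  (the unit combination reduces to kg·m²/s² = J)
5.097×10^5 J × (1 kWh / 3.600×10^6 J) = 0.1416 kWh

0.142 kWh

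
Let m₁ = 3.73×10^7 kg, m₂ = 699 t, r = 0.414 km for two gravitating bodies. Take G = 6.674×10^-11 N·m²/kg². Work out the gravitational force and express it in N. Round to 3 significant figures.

0.0102 N

F is given directly by: F = Gm₁m₂/r².
m₁ = 3.73×10^7 kg; m₂ = 699 t = 6.990×10^5 kg; r = 0.414 km = 414.0 m; G = 6.674×10^-11 N·m²/kg².
F = 0.01015 N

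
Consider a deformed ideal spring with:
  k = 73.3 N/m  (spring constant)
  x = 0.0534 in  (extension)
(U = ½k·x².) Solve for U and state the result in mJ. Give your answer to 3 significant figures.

U is given directly by: U = ½kx².
k = 73.3 N/m; x = 0.0534 in = 0.001356 m.
U = 6.743×10^-5 J
6.743×10^-5 J × (1 mJ / 0.001000 J) = 0.06743 mJ

0.0674 mJ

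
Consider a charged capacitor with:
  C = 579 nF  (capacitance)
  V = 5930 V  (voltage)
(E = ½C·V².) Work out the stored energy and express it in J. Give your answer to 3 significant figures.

10.2 J

Directly: E = ½CV².
C = 579 nF = 5.790×10^-7 F; V = 5930 V.
E = 10.18 J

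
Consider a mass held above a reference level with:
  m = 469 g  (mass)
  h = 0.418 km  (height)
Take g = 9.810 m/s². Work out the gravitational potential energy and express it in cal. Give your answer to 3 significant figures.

460 cal

Directly: PE = mgh.
m = 469 g = 0.4690 kg; h = 0.418 km = 418.0 m; g = 9.810 m/s².
PE = 1923 J
1923 J × (1 cal / 4.184 J) = 459.6 cal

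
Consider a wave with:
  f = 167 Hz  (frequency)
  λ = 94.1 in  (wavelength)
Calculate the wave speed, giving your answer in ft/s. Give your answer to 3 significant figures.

1310 ft/s

Directly: v = fλ.
f = 167 Hz; λ = 94.1 in = 2.390 m.
v = 399.2 m/s
399.2 m/s × (1 ft/s / 0.3048 m/s) = 1310 ft/s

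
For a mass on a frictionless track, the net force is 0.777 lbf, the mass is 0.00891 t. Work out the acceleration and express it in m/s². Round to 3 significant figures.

0.388 m/s²

From Newton's second law: a = F/m.
F = 0.777 lbf = 3.456 N; m = 0.00891 t = 8.910 kg.
a = 0.3879 m/s²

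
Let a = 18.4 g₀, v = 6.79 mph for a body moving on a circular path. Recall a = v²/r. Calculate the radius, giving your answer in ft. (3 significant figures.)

0.168 ft

Rearranging: r = v²/a.
a = 18.4 g₀ = 180.4 m/s²; v = 6.79 mph = 3.035 m/s.
r = 0.05106 m
0.05106 m × (1 ft / 0.3048 m) = 0.1675 ft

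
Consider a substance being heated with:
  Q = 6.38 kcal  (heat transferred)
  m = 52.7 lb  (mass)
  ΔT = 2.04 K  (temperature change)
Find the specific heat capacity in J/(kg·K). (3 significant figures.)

547 J/(kg·K)

Rearranging: c = Q/(m·ΔT).
Q = 6.38 kcal = 26694 J; m = 52.7 lb = 23.90 kg; ΔT = 2.04 K.
c = 547.4 J/(kg·K)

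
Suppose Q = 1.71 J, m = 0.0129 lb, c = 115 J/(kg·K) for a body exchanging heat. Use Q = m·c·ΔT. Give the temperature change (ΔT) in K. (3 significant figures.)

2.54 K

Rearranging: ΔT = Q/(m·c).
Q = 1.71 J; m = 0.0129 lb = 0.005851 kg; c = 115 J/(kg·K).
ΔT = 2.541 K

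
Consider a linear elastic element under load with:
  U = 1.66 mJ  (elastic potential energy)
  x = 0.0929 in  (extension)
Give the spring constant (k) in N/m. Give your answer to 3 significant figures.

Rearranging: k = 2U/x².
U = 1.66 mJ = 0.001660 J; x = 0.0929 in = 0.002360 m.
k = 596.3 N/m

596 N/m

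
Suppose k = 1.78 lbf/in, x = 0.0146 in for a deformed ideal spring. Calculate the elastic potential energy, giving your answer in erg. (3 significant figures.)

214 erg

Directly: U = ½kx².
k = 1.78 lbf/in = 311.7 N/m; x = 0.0146 in = 3.708×10^-4 m.
U = 2.143×10^-5 J
2.143×10^-5 J × (1 erg / 1.000×10^-7 J) = 214.3 erg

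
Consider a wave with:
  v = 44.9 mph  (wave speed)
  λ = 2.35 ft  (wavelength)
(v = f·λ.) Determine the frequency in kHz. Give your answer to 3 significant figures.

0.0280 kHz

Rearranging v = f·λ for f: f = v/λ.
v = 44.9 mph = 20.07 m/s; λ = 2.35 ft = 0.7163 m.
f = 28.02 Hz
28.02 Hz × (1 kHz / 1000 Hz) = 0.02802 kHz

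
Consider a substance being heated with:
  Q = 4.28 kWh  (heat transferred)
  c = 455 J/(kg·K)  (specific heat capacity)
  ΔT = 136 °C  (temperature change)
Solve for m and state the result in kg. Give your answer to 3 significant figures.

Rearranging Q = m·c·ΔT for m: m = Q/(c·ΔT).
Q = 4.28 kWh = 1.541×10^7 J; c = 455 J/(kg·K); ΔT = 136 °C = 136.0 K.
m = 249.0 kg

249 kg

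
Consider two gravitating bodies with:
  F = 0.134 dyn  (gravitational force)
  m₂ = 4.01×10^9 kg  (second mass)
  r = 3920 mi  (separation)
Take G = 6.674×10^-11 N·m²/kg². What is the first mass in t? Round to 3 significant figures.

From Newton's law of gravitation: m₁ = F·r²/(G·m₂).
F = 0.134 dyn = 1.340×10^-6 N; m₂ = 4.01×10^9 kg; r = 3920 mi = 6.309×10^6 m; G = 6.674×10^-11 N·m²/kg².
m₁ = 1.993×10^8 kg
1.993×10^8 kg × (1 t / 1000 kg) = 1.993×10^5 t

1.99×10^5 t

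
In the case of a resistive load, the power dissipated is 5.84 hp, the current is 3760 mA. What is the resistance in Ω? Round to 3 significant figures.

308 Ω

Rearranging P = I²R for R: R = P/I².
P = 5.84 hp = 4355 W; I = 3760 mA = 3.760 A.
R = 308.0 Ω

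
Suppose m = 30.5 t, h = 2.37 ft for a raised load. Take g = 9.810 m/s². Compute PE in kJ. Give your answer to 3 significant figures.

216 kJ

Directly: PE = mgh.
m = 30.5 t = 30500 kg; h = 2.37 ft = 0.7224 m; g = 9.810 m/s².
PE = 2.161×10^5 J  (the unit combination reduces to kg·m²/s² = J)
2.161×10^5 J × (1 kJ / 1000 J) = 216.1 kJ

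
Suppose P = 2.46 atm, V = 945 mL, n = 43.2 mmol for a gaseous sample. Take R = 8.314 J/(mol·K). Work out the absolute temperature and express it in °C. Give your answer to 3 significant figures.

From the ideal-gas law: T = PV/(nR).
P = 2.46 atm = 2.493×10^5 Pa; V = 945 mL = 9.450×10^-4 m³; n = 43.2 mmol = 0.04320 mol; R = 8.314 J/(mol·K).
T = 655.8 K
655.8 K − 273.15 = 382.7 °C

383 °C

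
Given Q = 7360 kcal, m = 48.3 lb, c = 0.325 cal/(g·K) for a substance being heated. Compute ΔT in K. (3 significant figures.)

1030 K

Solving Q = m·c·ΔT for ΔT: ΔT = Q/(m·c).
Q = 7360 kcal = 3.079×10^7 J; m = 48.3 lb = 21.91 kg; c = 0.325 cal/(g·K) = 1360 J/(kg·K).
ΔT = 1034 K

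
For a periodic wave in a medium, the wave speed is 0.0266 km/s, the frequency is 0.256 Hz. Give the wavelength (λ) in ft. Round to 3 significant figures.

Rearranging: λ = v/f.
v = 0.0266 km/s = 26.60 m/s; f = 0.256 Hz.
λ = 103.9 m
103.9 m × (1 ft / 0.3048 m) = 340.9 ft

341 ft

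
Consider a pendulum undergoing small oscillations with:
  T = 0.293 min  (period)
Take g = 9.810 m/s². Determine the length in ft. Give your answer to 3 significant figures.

252 ft

Rearranging T = 2π√(L/g) for L: L = g·(T/2π)².
T = 0.293 min = 17.58 s; g = 9.810 m/s².
L = 76.80 m
76.80 m × (1 ft / 0.3048 m) = 252.0 ft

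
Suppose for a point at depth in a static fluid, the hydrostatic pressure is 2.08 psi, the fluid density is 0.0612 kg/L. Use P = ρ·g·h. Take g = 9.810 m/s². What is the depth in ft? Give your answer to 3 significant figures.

78.4 ft

Rearranging P = ρ·g·h for h: h = P/(ρ·g).
P = 2.08 psi = 14341 Pa; ρ = 0.0612 kg/L = 61.20 kg/m³; g = 9.810 m/s².
h = 23.89 m
23.89 m × (1 ft / 0.3048 m) = 78.37 ft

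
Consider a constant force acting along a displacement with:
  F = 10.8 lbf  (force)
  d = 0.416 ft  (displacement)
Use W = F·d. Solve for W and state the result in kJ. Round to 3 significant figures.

0.00609 kJ

Directly: W = F·d.
F = 10.8 lbf = 48.04 N; d = 0.416 ft = 0.1268 m.
W = 6.091 J
6.091 J × (1 kJ / 1000 J) = 0.006091 kJ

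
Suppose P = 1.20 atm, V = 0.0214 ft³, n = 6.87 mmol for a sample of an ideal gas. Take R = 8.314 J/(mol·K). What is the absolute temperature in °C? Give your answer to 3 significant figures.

1020 °C

From the ideal-gas law: T = PV/(nR).
P = 1.20 atm = 1.216×10^5 Pa; V = 0.0214 ft³ = 6.060×10^-4 m³; n = 6.87 mmol = 0.006870 mol; R = 8.314 J/(mol·K).
T = 1290 K
1290 K − 273.15 = 1017 °C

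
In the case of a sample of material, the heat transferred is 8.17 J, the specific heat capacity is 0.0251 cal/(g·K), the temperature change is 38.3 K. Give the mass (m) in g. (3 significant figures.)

Rearranging: m = Q/(c·ΔT).
Q = 8.17 J; c = 0.0251 cal/(g·K) = 105.0 J/(kg·K); ΔT = 38.3 K.
m = 0.002031 kg
0.002031 kg × (1 g / 0.001000 kg) = 2.031 g

2.03 g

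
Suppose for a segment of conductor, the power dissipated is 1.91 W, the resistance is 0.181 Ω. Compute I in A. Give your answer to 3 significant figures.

Rearranging: I = √(P/R).
P = 1.91 W; R = 0.181 Ω.
I = 3.248 A

3.25 A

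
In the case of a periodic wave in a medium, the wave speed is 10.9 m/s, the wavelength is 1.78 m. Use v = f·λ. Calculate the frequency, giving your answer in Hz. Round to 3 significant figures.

6.12 Hz

Solving v = f·λ for f: f = v/λ.
v = 10.9 m/s; λ = 1.78 m.
f = 6.124 Hz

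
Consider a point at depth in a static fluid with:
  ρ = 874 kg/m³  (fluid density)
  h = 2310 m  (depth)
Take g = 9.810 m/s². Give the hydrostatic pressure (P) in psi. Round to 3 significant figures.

2870 psi

P is given directly by: P = ρgh.
ρ = 874 kg/m³; h = 2310 m; g = 9.810 m/s².
P = 1.981×10^7 Pa
1.981×10^7 Pa × (1 psi / 6895 Pa) = 2873 psi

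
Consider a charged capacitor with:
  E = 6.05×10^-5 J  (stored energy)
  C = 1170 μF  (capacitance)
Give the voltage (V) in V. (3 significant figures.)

0.322 V

Rearranging E = ½C·V² for V: V = √(2E/C).
E = 6.05×10^-5 J; C = 1170 μF = 0.001170 F.
V = 0.3216 V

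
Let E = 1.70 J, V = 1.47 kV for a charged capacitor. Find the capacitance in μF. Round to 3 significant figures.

1.57 μF

Rearranging: C = 2E/V².
E = 1.70 J; V = 1.47 kV = 1470 V.
C = 1.573×10^-6 F
1.573×10^-6 F × (1 μF / 1.000×10^-6 F) = 1.573 μF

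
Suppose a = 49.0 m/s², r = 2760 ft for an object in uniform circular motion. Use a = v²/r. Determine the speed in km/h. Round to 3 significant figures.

731 km/h

Rearranging a = v²/r for v: v = √(a·r).
a = 49.0 m/s²; r = 2760 ft = 841.2 m.
v = 203.0 m/s
203.0 m/s × (1 km/h / 0.2778 m/s) = 730.9 km/h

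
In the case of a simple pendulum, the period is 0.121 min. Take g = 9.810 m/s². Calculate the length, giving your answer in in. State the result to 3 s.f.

Rearranging: L = g·(T/2π)².
T = 0.121 min = 7.260 s; g = 9.810 m/s².
L = 13.10 m
13.10 m × (1 in / 0.02540 m) = 515.6 in

516 in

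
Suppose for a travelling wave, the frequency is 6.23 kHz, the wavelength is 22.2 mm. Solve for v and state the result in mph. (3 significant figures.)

v is given directly by: v = fλ.
f = 6.23 kHz = 6230 Hz; λ = 22.2 mm = 0.02220 m.
v = 138.3 m/s
138.3 m/s × (1 mph / 0.4470 m/s) = 309.4 mph

309 mph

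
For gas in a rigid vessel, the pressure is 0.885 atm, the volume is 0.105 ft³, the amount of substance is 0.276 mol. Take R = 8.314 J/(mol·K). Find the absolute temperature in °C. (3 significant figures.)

-157 °C

Solving PV = nRT for T: T = PV/(nR).
P = 0.885 atm = 89673 Pa; V = 0.105 ft³ = 0.002973 m³; n = 0.276 mol; R = 8.314 J/(mol·K).
T = 116.2 K
116.2 K − 273.15 = -157.0 °C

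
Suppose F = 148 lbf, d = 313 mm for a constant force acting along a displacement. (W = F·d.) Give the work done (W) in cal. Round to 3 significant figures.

Directly: W = F·d.
F = 148 lbf = 658.3 N; d = 313 mm = 0.3130 m.
W = 206.1 J  (the unit combination reduces to kg·m²/s² = J)
206.1 J × (1 cal / 4.184 J) = 49.25 cal

49.2 cal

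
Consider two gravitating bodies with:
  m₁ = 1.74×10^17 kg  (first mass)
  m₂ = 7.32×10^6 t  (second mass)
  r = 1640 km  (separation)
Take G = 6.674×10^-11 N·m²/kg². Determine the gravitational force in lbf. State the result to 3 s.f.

7110 lbf

From Newton's law of gravitation: F = Gm₁m₂/r².
m₁ = 1.74×10^17 kg; m₂ = 7.32×10^6 t = 7.320×10^9 kg; r = 1640 km = 1.640×10^6 m; G = 6.674×10^-11 N·m²/kg².
F = 31605 N  (the unit combination reduces to kg·m/s² = N)
31605 N × (1 lbf / 4.448 N) = 7105 lbf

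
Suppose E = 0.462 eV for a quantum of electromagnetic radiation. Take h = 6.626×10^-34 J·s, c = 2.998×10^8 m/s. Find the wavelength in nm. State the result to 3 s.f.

Rearranging: λ = hc/E.
E = 0.462 eV = 7.402×10^-20 J; h = 6.626×10^-34 J·s; c = 2.998×10^8 m/s.
λ = 2.684×10^-6 m
2.684×10^-6 m × (1 nm / 1.000×10^-9 m) = 2684 nm

2680 nm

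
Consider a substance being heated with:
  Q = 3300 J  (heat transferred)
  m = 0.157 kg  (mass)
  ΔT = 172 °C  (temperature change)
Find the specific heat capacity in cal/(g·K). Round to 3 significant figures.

Rearranging: c = Q/(m·ΔT).
Q = 3300 J; m = 0.157 kg; ΔT = 172 °C = 172.0 K.
c = 122.2 J/(kg·K)
122.2 J/(kg·K) × (1 cal/(g·K) / 4184 J/(kg·K)) = 0.02921 cal/(g·K)

0.0292 cal/(g·K)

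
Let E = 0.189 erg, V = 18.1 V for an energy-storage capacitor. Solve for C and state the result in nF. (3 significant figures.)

Rearranging E = ½C·V² for C: C = 2E/V².
E = 0.189 erg = 1.890×10^-8 J; V = 18.1 V.
C = 1.154×10^-10 F
1.154×10^-10 F × (1 nF / 1.000×10^-9 F) = 0.1154 nF

0.115 nF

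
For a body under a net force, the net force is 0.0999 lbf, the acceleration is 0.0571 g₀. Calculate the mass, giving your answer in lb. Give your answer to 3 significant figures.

From Newton's second law: m = F/a.
F = 0.0999 lbf = 0.4444 N; a = 0.0571 g₀ = 0.5600 m/s².
m = 0.7936 kg
0.7936 kg × (1 lb / 0.4536 kg) = 1.750 lb

1.75 lb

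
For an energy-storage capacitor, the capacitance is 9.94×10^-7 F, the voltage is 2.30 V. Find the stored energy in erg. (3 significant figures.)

26.3 erg

Directly: E = ½CV².
C = 9.94×10^-7 F; V = 2.30 V.
E = 2.629×10^-6 J  (the unit combination reduces to kg·m²/s² = J)
2.629×10^-6 J × (1 erg / 1.000×10^-7 J) = 26.29 erg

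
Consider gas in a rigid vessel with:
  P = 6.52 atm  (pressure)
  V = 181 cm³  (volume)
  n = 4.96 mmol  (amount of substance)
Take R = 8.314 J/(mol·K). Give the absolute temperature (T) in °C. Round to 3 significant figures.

From the ideal-gas law: T = PV/(nR).
P = 6.52 atm = 6.606×10^5 Pa; V = 181 cm³ = 1.810×10^-4 m³; n = 4.96 mmol = 0.004960 mol; R = 8.314 J/(mol·K).
T = 2900 K
2900 K − 273.15 = 2627 °C

2630 °C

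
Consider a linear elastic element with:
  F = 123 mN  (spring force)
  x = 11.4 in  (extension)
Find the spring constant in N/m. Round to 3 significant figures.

0.425 N/m

Rearranging F = k·x for k: k = F/x.
F = 123 mN = 0.1230 N; x = 11.4 in = 0.2896 m.
k = 0.4248 N/m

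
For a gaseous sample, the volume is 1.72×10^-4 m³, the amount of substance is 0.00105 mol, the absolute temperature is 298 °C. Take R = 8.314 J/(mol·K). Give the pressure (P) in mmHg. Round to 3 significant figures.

217 mmHg

From the ideal-gas law: P = nRT/V.
V = 1.72×10^-4 m³; n = 0.00105 mol; T = 298 °C = 571.1 K; R = 8.314 J/(mol·K).
P = 28988 Pa  (the unit combination reduces to kg/(m·s²) = Pa)
28988 Pa × (1 mmHg / 133.3 Pa) = 217.4 mmHg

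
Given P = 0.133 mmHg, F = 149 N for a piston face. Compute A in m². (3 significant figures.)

Rearranging: A = F/P.
P = 0.133 mmHg = 17.73 Pa; F = 149 N.
A = 8.403 m²

8.40 m²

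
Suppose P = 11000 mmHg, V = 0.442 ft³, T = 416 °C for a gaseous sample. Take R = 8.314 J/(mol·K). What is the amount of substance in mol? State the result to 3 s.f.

3.20 mol

From the ideal-gas law: n = PV/(RT).
P = 11000 mmHg = 1.467×10^6 Pa; V = 0.442 ft³ = 0.01252 m³; T = 416 °C = 689.1 K; R = 8.314 J/(mol·K).
n = 3.204 mol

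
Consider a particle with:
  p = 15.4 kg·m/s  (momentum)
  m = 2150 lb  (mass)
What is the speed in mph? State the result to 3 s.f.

Rearranging: v = p/m.
p = 15.4 kg·m/s; m = 2150 lb = 975.2 kg.
v = 0.01579 m/s
0.01579 m/s × (1 mph / 0.4470 m/s) = 0.03532 mph

0.0353 mph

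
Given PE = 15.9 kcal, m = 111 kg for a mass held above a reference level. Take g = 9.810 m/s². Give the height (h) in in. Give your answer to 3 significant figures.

Rearranging: h = PE/(m·g).
PE = 15.9 kcal = 66526 J; m = 111 kg; g = 9.810 m/s².
h = 61.09 m
61.09 m × (1 in / 0.02540 m) = 2405 in

2410 in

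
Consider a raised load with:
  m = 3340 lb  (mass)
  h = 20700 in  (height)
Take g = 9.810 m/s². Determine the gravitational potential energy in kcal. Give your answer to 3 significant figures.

1870 kcal

PE is given directly by: PE = mgh.
m = 3340 lb = 1515 kg; h = 20700 in = 525.8 m; g = 9.810 m/s².
PE = 7.814×10^6 J
7.814×10^6 J × (1 kcal / 4184 J) = 1868 kcal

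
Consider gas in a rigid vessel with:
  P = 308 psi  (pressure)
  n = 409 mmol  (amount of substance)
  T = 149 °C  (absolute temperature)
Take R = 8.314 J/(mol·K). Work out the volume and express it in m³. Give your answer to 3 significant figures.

6.76×10^-4 m³

Rearranging: V = nRT/P.
P = 308 psi = 2.124×10^6 Pa; n = 409 mmol = 0.4090 mol; T = 149 °C = 422.1 K; R = 8.314 J/(mol·K).
V = 6.760×10^-4 m³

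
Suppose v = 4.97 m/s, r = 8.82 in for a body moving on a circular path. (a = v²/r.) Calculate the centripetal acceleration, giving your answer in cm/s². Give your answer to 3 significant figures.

Directly: a = v²/r.
v = 4.97 m/s; r = 8.82 in = 0.2240 m.
a = 110.3 m/s²
110.3 m/s² × (1 cm/s² / 0.01000 m/s²) = 11026 cm/s²

11000 cm/s²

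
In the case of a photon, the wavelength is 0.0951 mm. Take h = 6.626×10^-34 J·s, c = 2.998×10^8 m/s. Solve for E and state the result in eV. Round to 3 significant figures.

Directly: E = hc/λ.
λ = 0.0951 mm = 9.510×10^-5 m; h = 6.626×10^-34 J·s; c = 2.998×10^8 m/s.
E = 2.089×10^-21 J
2.089×10^-21 J × (1 eV / 1.602×10^-19 J) = 0.01304 eV

0.0130 eV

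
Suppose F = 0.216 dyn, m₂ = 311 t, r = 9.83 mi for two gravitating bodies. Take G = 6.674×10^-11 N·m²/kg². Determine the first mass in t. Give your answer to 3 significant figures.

From Newton's law of gravitation: m₁ = F·r²/(G·m₂).
F = 0.216 dyn = 2.160×10^-6 N; m₂ = 311 t = 3.110×10^5 kg; r = 9.83 mi = 15820 m; G = 6.674×10^-11 N·m²/kg².
m₁ = 2.604×10^7 kg
2.604×10^7 kg × (1 t / 1000 kg) = 26044 t

26000 t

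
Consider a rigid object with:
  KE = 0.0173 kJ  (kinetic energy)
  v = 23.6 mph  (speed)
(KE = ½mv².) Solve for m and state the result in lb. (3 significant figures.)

Rearranging: m = 2·KE/v².
KE = 0.0173 kJ = 17.30 J; v = 23.6 mph = 10.55 m/s.
m = 0.3109 kg
0.3109 kg × (1 lb / 0.4536 kg) = 0.6853 lb

0.685 lb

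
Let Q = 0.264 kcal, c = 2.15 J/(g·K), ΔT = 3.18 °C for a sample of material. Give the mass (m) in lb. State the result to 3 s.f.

0.356 lb

Solving Q = m·c·ΔT for m: m = Q/(c·ΔT).
Q = 0.264 kcal = 1105 J; c = 2.15 J/(g·K) = 2150 J/(kg·K); ΔT = 3.18 °C = 3.180 K.
m = 0.1616 kg
0.1616 kg × (1 lb / 0.4536 kg) = 0.3562 lb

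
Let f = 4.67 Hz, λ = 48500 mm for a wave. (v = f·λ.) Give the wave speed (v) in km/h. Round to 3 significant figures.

v is given directly by: v = fλ.
f = 4.67 Hz; λ = 48500 mm = 48.50 m.
v = 226.5 m/s
226.5 m/s × (1 km/h / 0.2778 m/s) = 815.4 km/h

815 km/h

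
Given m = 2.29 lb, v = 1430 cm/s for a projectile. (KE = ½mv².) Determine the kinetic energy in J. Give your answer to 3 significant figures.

106 J

KE is given directly by: KE = ½mv².
m = 2.29 lb = 1.039 kg; v = 1430 cm/s = 14.30 m/s.
KE = 106.2 J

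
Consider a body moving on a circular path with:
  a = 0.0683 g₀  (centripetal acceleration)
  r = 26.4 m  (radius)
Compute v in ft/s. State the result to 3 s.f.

13.8 ft/s

Rearranging a = v²/r for v: v = √(a·r).
a = 0.0683 g₀ = 0.6698 m/s²; r = 26.4 m.
v = 4.205 m/s
4.205 m/s × (1 ft/s / 0.3048 m/s) = 13.80 ft/s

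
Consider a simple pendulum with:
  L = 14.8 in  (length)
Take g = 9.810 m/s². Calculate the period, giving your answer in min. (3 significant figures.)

0.0205 min

Directly: T = 2π√(L/g).
L = 14.8 in = 0.3759 m; g = 9.810 m/s².
T = 1.230 s
1.230 s × (1 min / 60.00 s) = 0.02050 min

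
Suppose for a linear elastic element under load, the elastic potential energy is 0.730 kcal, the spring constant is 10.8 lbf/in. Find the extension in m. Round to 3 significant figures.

Rearranging: x = √(2U/k).
U = 0.730 kcal = 3054 J; k = 10.8 lbf/in = 1891 N/m.
x = 1.797 m

1.80 m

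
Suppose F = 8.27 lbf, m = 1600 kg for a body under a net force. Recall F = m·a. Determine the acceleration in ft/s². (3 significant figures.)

From Newton's second law: a = F/m.
F = 8.27 lbf = 36.79 N; m = 1600 kg.
a = 0.02299 m/s²
0.02299 m/s² × (1 ft/s² / 0.3048 m/s²) = 0.07543 ft/s²

0.0754 ft/s²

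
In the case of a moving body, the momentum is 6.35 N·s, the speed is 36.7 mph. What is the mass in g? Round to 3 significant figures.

Solving p = m·v for m: m = p/v.
p = 6.35 N·s = 6.350 kg·m/s; v = 36.7 mph = 16.41 m/s.
m = 0.3870 kg
0.3870 kg × (1 g / 0.001000 kg) = 387.0 g

387 g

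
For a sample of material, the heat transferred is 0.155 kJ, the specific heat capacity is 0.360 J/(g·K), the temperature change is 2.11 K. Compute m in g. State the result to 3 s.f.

204 g

Rearranging Q = m·c·ΔT for m: m = Q/(c·ΔT).
Q = 0.155 kJ = 155.0 J; c = 0.360 J/(g·K) = 360.0 J/(kg·K); ΔT = 2.11 K.
m = 0.2041 kg
0.2041 kg × (1 g / 0.001000 kg) = 204.1 g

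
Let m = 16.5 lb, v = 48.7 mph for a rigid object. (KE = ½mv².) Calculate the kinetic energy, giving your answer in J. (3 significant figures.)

1770 J

Directly: KE = ½mv².
m = 16.5 lb = 7.484 kg; v = 48.7 mph = 21.77 m/s.
KE = 1774 J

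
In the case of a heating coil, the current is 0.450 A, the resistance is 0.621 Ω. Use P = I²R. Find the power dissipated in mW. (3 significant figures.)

126 mW

Directly: P = I²R.
I = 0.450 A; R = 0.621 Ω.
P = 0.1258 W  (the unit combination reduces to kg·m²/s³ = W)
0.1258 W × (1 mW / 0.001000 W) = 125.8 mW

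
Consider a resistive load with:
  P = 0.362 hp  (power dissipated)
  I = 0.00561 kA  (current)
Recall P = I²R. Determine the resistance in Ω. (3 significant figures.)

8.58 Ω

Rearranging P = I²R for R: R = P/I².
P = 0.362 hp = 269.9 W; I = 0.00561 kA = 5.610 A.
R = 8.577 Ω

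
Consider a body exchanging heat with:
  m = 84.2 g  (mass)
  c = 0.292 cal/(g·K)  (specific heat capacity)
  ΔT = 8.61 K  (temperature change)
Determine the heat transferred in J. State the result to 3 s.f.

Q is given directly by: Q = mcΔT.
m = 84.2 g = 0.08420 kg; c = 0.292 cal/(g·K) = 1222 J/(kg·K); ΔT = 8.61 K.
Q = 885.7 J

886 J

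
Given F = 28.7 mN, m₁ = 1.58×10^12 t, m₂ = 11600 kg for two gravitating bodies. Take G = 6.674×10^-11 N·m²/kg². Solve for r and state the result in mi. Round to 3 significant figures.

128 mi

From Newton's law of gravitation: r = √(G·m₁m₂/F).
F = 28.7 mN = 0.02870 N; m₁ = 1.58×10^12 t = 1.580×10^15 kg; m₂ = 11600 kg; G = 6.674×10^-11 N·m²/kg².
r = 2.064×10^5 m
2.064×10^5 m × (1 mi / 1609 m) = 128.3 mi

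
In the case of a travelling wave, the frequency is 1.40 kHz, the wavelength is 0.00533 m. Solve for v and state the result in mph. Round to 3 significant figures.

Directly: v = fλ.
f = 1.40 kHz = 1400 Hz; λ = 0.00533 m.
v = 7.462 m/s
7.462 m/s × (1 mph / 0.4470 m/s) = 16.69 mph

16.7 mph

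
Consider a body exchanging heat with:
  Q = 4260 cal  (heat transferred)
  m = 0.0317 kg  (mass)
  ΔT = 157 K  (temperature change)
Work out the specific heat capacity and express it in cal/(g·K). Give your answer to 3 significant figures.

0.856 cal/(g·K)

Rearranging Q = m·c·ΔT for c: c = Q/(m·ΔT).
Q = 4260 cal = 17824 J; m = 0.0317 kg; ΔT = 157 K.
c = 3581 J/(kg·K)
3581 J/(kg·K) × (1 cal/(g·K) / 4184 J/(kg·K)) = 0.8560 cal/(g·K)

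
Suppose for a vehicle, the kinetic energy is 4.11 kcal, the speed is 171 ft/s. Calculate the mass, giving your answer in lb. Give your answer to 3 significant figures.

27.9 lb

Rearranging: m = 2·KE/v².
KE = 4.11 kcal = 17196 J; v = 171 ft/s = 52.12 m/s.
m = 12.66 kg
12.66 kg × (1 lb / 0.4536 kg) = 27.91 lb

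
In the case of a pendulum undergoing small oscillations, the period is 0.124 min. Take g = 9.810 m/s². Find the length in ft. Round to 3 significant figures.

Rearranging T = 2π√(L/g) for L: L = g·(T/2π)².
T = 0.124 min = 7.440 s; g = 9.810 m/s².
L = 13.75 m
13.75 m × (1 ft / 0.3048 m) = 45.13 ft

45.1 ft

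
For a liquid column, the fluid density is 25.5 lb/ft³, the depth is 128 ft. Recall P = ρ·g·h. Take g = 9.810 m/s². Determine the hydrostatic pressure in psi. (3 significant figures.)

P is given directly by: P = ρgh.
ρ = 25.5 lb/ft³ = 408.5 kg/m³; h = 128 ft = 39.01 m; g = 9.810 m/s².
P = 1.563×10^5 Pa
1.563×10^5 Pa × (1 psi / 6895 Pa) = 22.67 psi

22.7 psi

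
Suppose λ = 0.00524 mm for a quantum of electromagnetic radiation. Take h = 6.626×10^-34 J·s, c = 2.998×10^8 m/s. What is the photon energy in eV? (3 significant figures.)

0.237 eV

E is given directly by: E = hc/λ.
λ = 0.00524 mm = 5.240×10^-6 m; h = 6.626×10^-34 J·s; c = 2.998×10^8 m/s.
E = 3.791×10^-20 J
3.791×10^-20 J × (1 eV / 1.602×10^-19 J) = 0.2366 eV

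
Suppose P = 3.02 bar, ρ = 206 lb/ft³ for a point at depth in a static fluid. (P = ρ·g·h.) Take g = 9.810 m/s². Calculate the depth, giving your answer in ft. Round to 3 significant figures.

Solving P = ρ·g·h for h: h = P/(ρ·g).
P = 3.02 bar = 3.020×10^5 Pa; ρ = 206 lb/ft³ = 3300 kg/m³; g = 9.810 m/s².
h = 9.329 m
9.329 m × (1 ft / 0.3048 m) = 30.61 ft

30.6 ft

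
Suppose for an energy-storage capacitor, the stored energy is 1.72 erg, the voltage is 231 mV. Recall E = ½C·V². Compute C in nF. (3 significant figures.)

6450 nF

Solving E = ½C·V² for C: C = 2E/V².
E = 1.72 erg = 1.720×10^-7 J; V = 231 mV = 0.2310 V.
C = 6.447×10^-6 F
6.447×10^-6 F × (1 nF / 1.000×10^-9 F) = 6447 nF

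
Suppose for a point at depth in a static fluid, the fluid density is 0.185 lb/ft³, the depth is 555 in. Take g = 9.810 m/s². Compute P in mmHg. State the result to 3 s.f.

Directly: P = ρgh.
ρ = 0.185 lb/ft³ = 2.963 kg/m³; h = 555 in = 14.10 m; g = 9.810 m/s².
P = 409.8 Pa  (the unit combination reduces to kg/(m·s²) = Pa)
409.8 Pa × (1 mmHg / 133.3 Pa) = 3.074 mmHg

3.07 mmHg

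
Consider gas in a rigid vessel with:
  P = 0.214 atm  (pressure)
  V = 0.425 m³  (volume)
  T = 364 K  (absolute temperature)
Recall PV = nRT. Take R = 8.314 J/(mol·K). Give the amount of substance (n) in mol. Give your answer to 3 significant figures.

Rearranging: n = PV/(RT).
P = 0.214 atm = 21684 Pa; V = 0.425 m³; T = 364 K; R = 8.314 J/(mol·K).
n = 3.045 mol

3.05 mol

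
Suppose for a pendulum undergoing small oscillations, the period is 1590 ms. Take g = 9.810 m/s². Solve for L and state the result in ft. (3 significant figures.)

2.06 ft

Rearranging T = 2π√(L/g) for L: L = g·(T/2π)².
T = 1590 ms = 1.590 s; g = 9.810 m/s².
L = 0.6282 m
0.6282 m × (1 ft / 0.3048 m) = 2.061 ft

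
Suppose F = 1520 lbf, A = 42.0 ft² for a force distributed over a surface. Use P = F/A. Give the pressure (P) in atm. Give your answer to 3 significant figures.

0.0171 atm

P is given directly by: P = F/A.
F = 1520 lbf = 6761 N; A = 42.0 ft² = 3.902 m².
P = 1733 Pa
1733 Pa × (1 atm / 1.013×10^5 Pa) = 0.01710 atm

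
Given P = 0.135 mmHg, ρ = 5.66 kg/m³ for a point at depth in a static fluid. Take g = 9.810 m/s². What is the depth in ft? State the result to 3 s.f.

1.06 ft

Rearranging: h = P/(ρ·g).
P = 0.135 mmHg = 18.00 Pa; ρ = 5.66 kg/m³; g = 9.810 m/s².
h = 0.3242 m
0.3242 m × (1 ft / 0.3048 m) = 1.063 ft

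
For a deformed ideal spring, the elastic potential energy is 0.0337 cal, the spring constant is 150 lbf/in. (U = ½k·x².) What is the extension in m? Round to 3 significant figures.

0.00328 m

Solving U = ½k·x² for x: x = √(2U/k).
U = 0.0337 cal = 0.1410 J; k = 150 lbf/in = 26269 N/m.
x = 0.003276 m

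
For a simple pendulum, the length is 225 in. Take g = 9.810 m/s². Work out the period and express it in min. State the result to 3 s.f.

T is given directly by: T = 2π√(L/g).
L = 225 in = 5.715 m; g = 9.810 m/s².
T = 4.796 s
4.796 s × (1 min / 60.00 s) = 0.07993 min

0.0799 min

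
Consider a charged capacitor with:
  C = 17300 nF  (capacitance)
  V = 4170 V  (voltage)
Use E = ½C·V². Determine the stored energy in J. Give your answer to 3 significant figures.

150 J

Directly: E = ½CV².
C = 17300 nF = 1.730×10^-5 F; V = 4170 V.
E = 150.4 J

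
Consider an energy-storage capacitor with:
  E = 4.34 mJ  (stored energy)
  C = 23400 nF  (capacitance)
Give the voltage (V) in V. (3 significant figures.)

Solving E = ½C·V² for V: V = √(2E/C).
E = 4.34 mJ = 0.004340 J; C = 23400 nF = 2.340×10^-5 F.
V = 19.26 V

19.3 V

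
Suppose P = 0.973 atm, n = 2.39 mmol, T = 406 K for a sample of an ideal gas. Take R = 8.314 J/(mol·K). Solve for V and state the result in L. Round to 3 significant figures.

0.0818 L

From the ideal-gas law: V = nRT/P.
P = 0.973 atm = 98589 Pa; n = 2.39 mmol = 0.002390 mol; T = 406 K; R = 8.314 J/(mol·K).
V = 8.183×10^-5 m³
8.183×10^-5 m³ × (1 L / 0.001000 m³) = 0.08183 L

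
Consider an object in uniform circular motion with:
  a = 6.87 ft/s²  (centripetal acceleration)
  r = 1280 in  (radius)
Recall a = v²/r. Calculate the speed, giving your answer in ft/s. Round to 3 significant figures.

Rearranging a = v²/r for v: v = √(a·r).
a = 6.87 ft/s² = 2.094 m/s²; r = 1280 in = 32.51 m.
v = 8.251 m/s
8.251 m/s × (1 ft/s / 0.3048 m/s) = 27.07 ft/s

27.1 ft/s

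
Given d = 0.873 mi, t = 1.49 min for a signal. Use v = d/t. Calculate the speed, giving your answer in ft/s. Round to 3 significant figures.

51.6 ft/s

v is given directly by: v = d/t.
d = 0.873 mi = 1405 m; t = 1.49 min = 89.40 s.
v = 15.72 m/s
15.72 m/s × (1 ft/s / 0.3048 m/s) = 51.56 ft/s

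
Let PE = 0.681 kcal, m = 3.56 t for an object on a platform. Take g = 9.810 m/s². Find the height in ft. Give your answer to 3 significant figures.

0.268 ft

Solving PE = m·g·h for h: h = PE/(m·g).
PE = 0.681 kcal = 2849 J; m = 3.56 t = 3560 kg; g = 9.810 m/s².
h = 0.08159 m
0.08159 m × (1 ft / 0.3048 m) = 0.2677 ft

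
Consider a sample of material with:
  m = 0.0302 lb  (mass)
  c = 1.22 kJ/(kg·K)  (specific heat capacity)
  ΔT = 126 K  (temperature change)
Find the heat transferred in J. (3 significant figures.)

Q is given directly by: Q = mcΔT.
m = 0.0302 lb = 0.01370 kg; c = 1.22 kJ/(kg·K) = 1220 J/(kg·K); ΔT = 126 K.
Q = 2106 J  (the unit combination reduces to kg·m²/s² = J)

2110 J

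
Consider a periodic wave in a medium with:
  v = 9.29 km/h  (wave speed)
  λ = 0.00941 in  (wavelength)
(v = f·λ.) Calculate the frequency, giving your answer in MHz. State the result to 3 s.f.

Rearranging: f = v/λ.
v = 9.29 km/h = 2.581 m/s; λ = 0.00941 in = 2.390×10^-4 m.
f = 10797 Hz
10797 Hz × (1 MHz / 1.000×10^6 Hz) = 0.01080 MHz

0.0108 MHz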